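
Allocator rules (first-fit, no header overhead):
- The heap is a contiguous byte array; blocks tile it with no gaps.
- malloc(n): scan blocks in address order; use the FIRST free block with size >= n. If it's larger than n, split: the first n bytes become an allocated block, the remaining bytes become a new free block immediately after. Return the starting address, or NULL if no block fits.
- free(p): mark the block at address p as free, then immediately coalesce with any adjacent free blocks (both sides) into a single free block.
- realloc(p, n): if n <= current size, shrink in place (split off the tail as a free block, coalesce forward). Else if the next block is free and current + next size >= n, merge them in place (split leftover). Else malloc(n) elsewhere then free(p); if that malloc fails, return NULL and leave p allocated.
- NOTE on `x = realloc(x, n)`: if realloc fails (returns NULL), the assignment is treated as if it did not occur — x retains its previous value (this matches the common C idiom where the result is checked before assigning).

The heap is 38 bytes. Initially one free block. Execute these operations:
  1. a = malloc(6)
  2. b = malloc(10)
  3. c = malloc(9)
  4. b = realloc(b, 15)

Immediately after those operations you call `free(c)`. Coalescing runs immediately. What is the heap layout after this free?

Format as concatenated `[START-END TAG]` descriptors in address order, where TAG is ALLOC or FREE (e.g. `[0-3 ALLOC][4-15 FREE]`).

Op 1: a = malloc(6) -> a = 0; heap: [0-5 ALLOC][6-37 FREE]
Op 2: b = malloc(10) -> b = 6; heap: [0-5 ALLOC][6-15 ALLOC][16-37 FREE]
Op 3: c = malloc(9) -> c = 16; heap: [0-5 ALLOC][6-15 ALLOC][16-24 ALLOC][25-37 FREE]
Op 4: b = realloc(b, 15) -> NULL (b unchanged); heap: [0-5 ALLOC][6-15 ALLOC][16-24 ALLOC][25-37 FREE]
free(c): c = 16 -> block [16-24 ALLOC]; mark free, coalesce with adjacent free neighbors -> [0-5 ALLOC][6-15 ALLOC][16-37 FREE]

Answer: [0-5 ALLOC][6-15 ALLOC][16-37 FREE]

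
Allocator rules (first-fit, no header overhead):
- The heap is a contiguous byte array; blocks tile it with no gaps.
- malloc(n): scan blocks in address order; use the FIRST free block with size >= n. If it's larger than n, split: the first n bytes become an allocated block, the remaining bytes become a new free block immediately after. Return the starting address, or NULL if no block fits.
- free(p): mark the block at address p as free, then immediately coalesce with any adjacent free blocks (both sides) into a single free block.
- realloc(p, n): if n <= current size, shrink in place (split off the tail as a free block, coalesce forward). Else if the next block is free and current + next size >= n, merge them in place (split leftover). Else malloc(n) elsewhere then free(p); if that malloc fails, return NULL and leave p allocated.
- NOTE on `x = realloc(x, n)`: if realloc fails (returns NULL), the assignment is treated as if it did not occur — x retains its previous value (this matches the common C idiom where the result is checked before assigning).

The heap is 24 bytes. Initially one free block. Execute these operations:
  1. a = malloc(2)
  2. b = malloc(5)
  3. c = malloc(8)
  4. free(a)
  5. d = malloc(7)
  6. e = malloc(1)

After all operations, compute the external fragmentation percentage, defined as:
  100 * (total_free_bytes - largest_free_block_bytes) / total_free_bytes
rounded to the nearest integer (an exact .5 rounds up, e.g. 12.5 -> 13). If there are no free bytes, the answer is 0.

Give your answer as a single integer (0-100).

Answer: 33

Derivation:
Op 1: a = malloc(2) -> a = 0; heap: [0-1 ALLOC][2-23 FREE]
Op 2: b = malloc(5) -> b = 2; heap: [0-1 ALLOC][2-6 ALLOC][7-23 FREE]
Op 3: c = malloc(8) -> c = 7; heap: [0-1 ALLOC][2-6 ALLOC][7-14 ALLOC][15-23 FREE]
Op 4: free(a) -> (freed a); heap: [0-1 FREE][2-6 ALLOC][7-14 ALLOC][15-23 FREE]
Op 5: d = malloc(7) -> d = 15; heap: [0-1 FREE][2-6 ALLOC][7-14 ALLOC][15-21 ALLOC][22-23 FREE]
Op 6: e = malloc(1) -> e = 0; heap: [0-0 ALLOC][1-1 FREE][2-6 ALLOC][7-14 ALLOC][15-21 ALLOC][22-23 FREE]
Free blocks: [1 2] total_free=3 largest=2 -> 100*(3-2)/3 = 100/3 ≈ 33.333 -> rounds to 33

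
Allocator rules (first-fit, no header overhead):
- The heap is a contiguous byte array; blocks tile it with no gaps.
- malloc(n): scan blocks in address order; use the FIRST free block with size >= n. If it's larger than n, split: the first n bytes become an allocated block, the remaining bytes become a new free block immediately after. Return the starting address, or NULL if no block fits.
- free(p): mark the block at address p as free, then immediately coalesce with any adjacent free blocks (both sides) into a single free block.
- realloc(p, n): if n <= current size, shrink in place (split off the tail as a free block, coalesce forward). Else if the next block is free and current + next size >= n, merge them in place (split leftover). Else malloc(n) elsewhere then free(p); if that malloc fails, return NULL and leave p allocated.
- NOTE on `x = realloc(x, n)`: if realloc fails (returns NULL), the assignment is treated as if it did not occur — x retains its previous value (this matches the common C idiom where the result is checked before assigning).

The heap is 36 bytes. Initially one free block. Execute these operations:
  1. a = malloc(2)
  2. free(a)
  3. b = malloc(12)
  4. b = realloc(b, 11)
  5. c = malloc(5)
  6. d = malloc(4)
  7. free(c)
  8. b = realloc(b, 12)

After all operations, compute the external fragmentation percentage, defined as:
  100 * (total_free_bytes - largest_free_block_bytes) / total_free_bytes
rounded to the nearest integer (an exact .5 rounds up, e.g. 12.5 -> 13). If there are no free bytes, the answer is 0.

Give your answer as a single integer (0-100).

Answer: 20

Derivation:
Op 1: a = malloc(2) -> a = 0; heap: [0-1 ALLOC][2-35 FREE]
Op 2: free(a) -> (freed a); heap: [0-35 FREE]
Op 3: b = malloc(12) -> b = 0; heap: [0-11 ALLOC][12-35 FREE]
Op 4: b = realloc(b, 11) -> b = 0; heap: [0-10 ALLOC][11-35 FREE]
Op 5: c = malloc(5) -> c = 11; heap: [0-10 ALLOC][11-15 ALLOC][16-35 FREE]
Op 6: d = malloc(4) -> d = 16; heap: [0-10 ALLOC][11-15 ALLOC][16-19 ALLOC][20-35 FREE]
Op 7: free(c) -> (freed c); heap: [0-10 ALLOC][11-15 FREE][16-19 ALLOC][20-35 FREE]
Op 8: b = realloc(b, 12) -> b = 0; heap: [0-11 ALLOC][12-15 FREE][16-19 ALLOC][20-35 FREE]
Free blocks: [4 16] total_free=20 largest=16 -> 100*(20-16)/20 = 400/20 = 20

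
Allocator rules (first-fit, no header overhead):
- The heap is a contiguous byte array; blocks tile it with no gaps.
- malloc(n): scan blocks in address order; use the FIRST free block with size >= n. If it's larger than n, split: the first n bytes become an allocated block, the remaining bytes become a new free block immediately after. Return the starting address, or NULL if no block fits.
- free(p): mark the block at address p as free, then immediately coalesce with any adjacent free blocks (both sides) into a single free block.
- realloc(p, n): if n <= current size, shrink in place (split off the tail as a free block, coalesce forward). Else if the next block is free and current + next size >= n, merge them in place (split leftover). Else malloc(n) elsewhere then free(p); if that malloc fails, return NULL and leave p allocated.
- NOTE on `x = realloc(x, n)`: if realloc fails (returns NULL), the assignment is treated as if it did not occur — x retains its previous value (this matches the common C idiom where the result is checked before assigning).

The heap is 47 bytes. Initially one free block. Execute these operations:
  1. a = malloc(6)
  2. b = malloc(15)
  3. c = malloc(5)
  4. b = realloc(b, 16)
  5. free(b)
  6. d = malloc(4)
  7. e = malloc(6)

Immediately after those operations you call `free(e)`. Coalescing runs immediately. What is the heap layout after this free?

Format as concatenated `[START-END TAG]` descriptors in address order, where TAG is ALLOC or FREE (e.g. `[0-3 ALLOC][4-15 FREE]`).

Answer: [0-5 ALLOC][6-9 ALLOC][10-20 FREE][21-25 ALLOC][26-46 FREE]

Derivation:
Op 1: a = malloc(6) -> a = 0; heap: [0-5 ALLOC][6-46 FREE]
Op 2: b = malloc(15) -> b = 6; heap: [0-5 ALLOC][6-20 ALLOC][21-46 FREE]
Op 3: c = malloc(5) -> c = 21; heap: [0-5 ALLOC][6-20 ALLOC][21-25 ALLOC][26-46 FREE]
Op 4: b = realloc(b, 16) -> b = 26; heap: [0-5 ALLOC][6-20 FREE][21-25 ALLOC][26-41 ALLOC][42-46 FREE]
Op 5: free(b) -> (freed b); heap: [0-5 ALLOC][6-20 FREE][21-25 ALLOC][26-46 FREE]
Op 6: d = malloc(4) -> d = 6; heap: [0-5 ALLOC][6-9 ALLOC][10-20 FREE][21-25 ALLOC][26-46 FREE]
Op 7: e = malloc(6) -> e = 10; heap: [0-5 ALLOC][6-9 ALLOC][10-15 ALLOC][16-20 FREE][21-25 ALLOC][26-46 FREE]
free(e): e = 10 -> block [10-15 ALLOC]; mark free, coalesce with adjacent free neighbors -> [0-5 ALLOC][6-9 ALLOC][10-20 FREE][21-25 ALLOC][26-46 FREE]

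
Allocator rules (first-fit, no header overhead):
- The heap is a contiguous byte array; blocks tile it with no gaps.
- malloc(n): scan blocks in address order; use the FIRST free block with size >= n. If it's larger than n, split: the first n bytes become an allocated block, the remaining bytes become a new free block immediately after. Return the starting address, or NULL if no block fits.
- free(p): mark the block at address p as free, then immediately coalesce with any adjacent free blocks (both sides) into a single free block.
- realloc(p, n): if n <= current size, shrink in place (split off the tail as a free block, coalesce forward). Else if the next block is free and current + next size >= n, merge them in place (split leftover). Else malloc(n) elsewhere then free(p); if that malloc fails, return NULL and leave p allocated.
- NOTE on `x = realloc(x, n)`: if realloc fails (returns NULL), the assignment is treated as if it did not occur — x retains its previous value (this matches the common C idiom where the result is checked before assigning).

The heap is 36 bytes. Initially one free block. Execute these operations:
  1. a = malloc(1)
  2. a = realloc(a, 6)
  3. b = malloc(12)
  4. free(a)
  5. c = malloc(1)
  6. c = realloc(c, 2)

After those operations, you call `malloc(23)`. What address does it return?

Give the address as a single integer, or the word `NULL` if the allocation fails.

Op 1: a = malloc(1) -> a = 0; heap: [0-0 ALLOC][1-35 FREE]
Op 2: a = realloc(a, 6) -> a = 0; heap: [0-5 ALLOC][6-35 FREE]
Op 3: b = malloc(12) -> b = 6; heap: [0-5 ALLOC][6-17 ALLOC][18-35 FREE]
Op 4: free(a) -> (freed a); heap: [0-5 FREE][6-17 ALLOC][18-35 FREE]
Op 5: c = malloc(1) -> c = 0; heap: [0-0 ALLOC][1-5 FREE][6-17 ALLOC][18-35 FREE]
Op 6: c = realloc(c, 2) -> c = 0; heap: [0-1 ALLOC][2-5 FREE][6-17 ALLOC][18-35 FREE]
malloc(23): first-fit scan over [0-1 ALLOC][2-5 FREE][6-17 ALLOC][18-35 FREE] -> NULL

Answer: NULL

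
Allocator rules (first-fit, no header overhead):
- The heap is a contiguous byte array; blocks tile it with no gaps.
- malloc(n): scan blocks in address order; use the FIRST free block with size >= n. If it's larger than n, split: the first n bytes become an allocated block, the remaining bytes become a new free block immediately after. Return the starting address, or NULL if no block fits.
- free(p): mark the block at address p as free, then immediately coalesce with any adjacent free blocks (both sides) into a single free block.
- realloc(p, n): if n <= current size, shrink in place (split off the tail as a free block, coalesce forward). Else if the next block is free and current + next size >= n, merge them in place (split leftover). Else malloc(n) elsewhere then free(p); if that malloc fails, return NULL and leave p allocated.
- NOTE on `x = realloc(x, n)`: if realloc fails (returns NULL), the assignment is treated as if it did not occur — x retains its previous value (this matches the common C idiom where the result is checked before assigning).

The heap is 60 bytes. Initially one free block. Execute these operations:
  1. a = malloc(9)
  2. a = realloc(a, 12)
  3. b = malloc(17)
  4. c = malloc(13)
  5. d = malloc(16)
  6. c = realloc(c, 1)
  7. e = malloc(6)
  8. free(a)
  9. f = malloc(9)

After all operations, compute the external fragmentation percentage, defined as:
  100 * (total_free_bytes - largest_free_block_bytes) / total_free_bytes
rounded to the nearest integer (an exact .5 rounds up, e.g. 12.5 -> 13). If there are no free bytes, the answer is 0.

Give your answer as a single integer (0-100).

Answer: 45

Derivation:
Op 1: a = malloc(9) -> a = 0; heap: [0-8 ALLOC][9-59 FREE]
Op 2: a = realloc(a, 12) -> a = 0; heap: [0-11 ALLOC][12-59 FREE]
Op 3: b = malloc(17) -> b = 12; heap: [0-11 ALLOC][12-28 ALLOC][29-59 FREE]
Op 4: c = malloc(13) -> c = 29; heap: [0-11 ALLOC][12-28 ALLOC][29-41 ALLOC][42-59 FREE]
Op 5: d = malloc(16) -> d = 42; heap: [0-11 ALLOC][12-28 ALLOC][29-41 ALLOC][42-57 ALLOC][58-59 FREE]
Op 6: c = realloc(c, 1) -> c = 29; heap: [0-11 ALLOC][12-28 ALLOC][29-29 ALLOC][30-41 FREE][42-57 ALLOC][58-59 FREE]
Op 7: e = malloc(6) -> e = 30; heap: [0-11 ALLOC][12-28 ALLOC][29-29 ALLOC][30-35 ALLOC][36-41 FREE][42-57 ALLOC][58-59 FREE]
Op 8: free(a) -> (freed a); heap: [0-11 FREE][12-28 ALLOC][29-29 ALLOC][30-35 ALLOC][36-41 FREE][42-57 ALLOC][58-59 FREE]
Op 9: f = malloc(9) -> f = 0; heap: [0-8 ALLOC][9-11 FREE][12-28 ALLOC][29-29 ALLOC][30-35 ALLOC][36-41 FREE][42-57 ALLOC][58-59 FREE]
Free blocks: [3 6 2] total_free=11 largest=6 -> 100*(11-6)/11 = 500/11 ≈ 45.455 -> rounds to 45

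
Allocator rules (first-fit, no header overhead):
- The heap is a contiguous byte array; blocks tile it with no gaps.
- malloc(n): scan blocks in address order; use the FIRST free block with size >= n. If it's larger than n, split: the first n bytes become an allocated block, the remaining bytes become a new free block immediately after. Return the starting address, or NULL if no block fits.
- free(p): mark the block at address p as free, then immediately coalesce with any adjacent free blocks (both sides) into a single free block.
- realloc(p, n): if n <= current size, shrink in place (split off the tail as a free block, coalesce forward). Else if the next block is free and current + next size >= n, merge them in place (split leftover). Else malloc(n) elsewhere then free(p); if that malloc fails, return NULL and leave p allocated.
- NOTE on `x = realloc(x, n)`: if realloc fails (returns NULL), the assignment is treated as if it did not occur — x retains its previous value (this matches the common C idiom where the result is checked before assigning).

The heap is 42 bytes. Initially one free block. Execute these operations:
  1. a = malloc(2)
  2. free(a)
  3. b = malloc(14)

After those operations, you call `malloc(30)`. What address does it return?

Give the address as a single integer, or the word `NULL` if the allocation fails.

Op 1: a = malloc(2) -> a = 0; heap: [0-1 ALLOC][2-41 FREE]
Op 2: free(a) -> (freed a); heap: [0-41 FREE]
Op 3: b = malloc(14) -> b = 0; heap: [0-13 ALLOC][14-41 FREE]
malloc(30): first-fit scan over [0-13 ALLOC][14-41 FREE] -> NULL

Answer: NULL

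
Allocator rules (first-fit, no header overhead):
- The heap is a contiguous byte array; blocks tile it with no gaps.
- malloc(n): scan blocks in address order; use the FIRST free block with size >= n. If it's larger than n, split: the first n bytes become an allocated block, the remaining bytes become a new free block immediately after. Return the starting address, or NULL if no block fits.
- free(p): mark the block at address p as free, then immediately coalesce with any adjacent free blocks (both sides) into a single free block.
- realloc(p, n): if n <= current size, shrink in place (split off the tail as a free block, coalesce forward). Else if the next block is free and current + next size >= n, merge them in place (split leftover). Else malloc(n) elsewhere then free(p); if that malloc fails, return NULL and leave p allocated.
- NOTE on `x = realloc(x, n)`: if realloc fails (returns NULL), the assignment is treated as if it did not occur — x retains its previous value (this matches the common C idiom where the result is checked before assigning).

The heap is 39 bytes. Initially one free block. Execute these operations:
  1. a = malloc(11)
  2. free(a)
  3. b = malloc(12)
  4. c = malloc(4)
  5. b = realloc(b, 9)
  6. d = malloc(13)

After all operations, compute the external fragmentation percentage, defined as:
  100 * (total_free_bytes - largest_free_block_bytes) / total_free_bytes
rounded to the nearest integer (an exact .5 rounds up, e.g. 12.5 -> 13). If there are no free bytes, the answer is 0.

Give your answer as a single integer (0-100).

Op 1: a = malloc(11) -> a = 0; heap: [0-10 ALLOC][11-38 FREE]
Op 2: free(a) -> (freed a); heap: [0-38 FREE]
Op 3: b = malloc(12) -> b = 0; heap: [0-11 ALLOC][12-38 FREE]
Op 4: c = malloc(4) -> c = 12; heap: [0-11 ALLOC][12-15 ALLOC][16-38 FREE]
Op 5: b = realloc(b, 9) -> b = 0; heap: [0-8 ALLOC][9-11 FREE][12-15 ALLOC][16-38 FREE]
Op 6: d = malloc(13) -> d = 16; heap: [0-8 ALLOC][9-11 FREE][12-15 ALLOC][16-28 ALLOC][29-38 FREE]
Free blocks: [3 10] total_free=13 largest=10 -> 100*(13-10)/13 = 300/13 ≈ 23.077 -> rounds to 23

Answer: 23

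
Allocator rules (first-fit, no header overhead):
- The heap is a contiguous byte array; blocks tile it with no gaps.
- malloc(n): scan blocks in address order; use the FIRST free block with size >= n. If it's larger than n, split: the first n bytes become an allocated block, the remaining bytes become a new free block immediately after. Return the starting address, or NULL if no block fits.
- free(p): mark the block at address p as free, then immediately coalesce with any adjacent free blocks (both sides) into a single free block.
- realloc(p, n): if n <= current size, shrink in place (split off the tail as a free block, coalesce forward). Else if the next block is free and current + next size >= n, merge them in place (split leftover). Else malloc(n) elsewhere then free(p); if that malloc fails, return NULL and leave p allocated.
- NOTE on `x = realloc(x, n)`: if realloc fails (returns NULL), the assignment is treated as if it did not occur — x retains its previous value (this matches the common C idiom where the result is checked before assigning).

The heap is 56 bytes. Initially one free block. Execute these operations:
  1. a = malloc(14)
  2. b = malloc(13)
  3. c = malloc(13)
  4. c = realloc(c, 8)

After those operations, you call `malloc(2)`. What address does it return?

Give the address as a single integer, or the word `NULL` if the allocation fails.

Op 1: a = malloc(14) -> a = 0; heap: [0-13 ALLOC][14-55 FREE]
Op 2: b = malloc(13) -> b = 14; heap: [0-13 ALLOC][14-26 ALLOC][27-55 FREE]
Op 3: c = malloc(13) -> c = 27; heap: [0-13 ALLOC][14-26 ALLOC][27-39 ALLOC][40-55 FREE]
Op 4: c = realloc(c, 8) -> c = 27; heap: [0-13 ALLOC][14-26 ALLOC][27-34 ALLOC][35-55 FREE]
malloc(2): first-fit scan over [0-13 ALLOC][14-26 ALLOC][27-34 ALLOC][35-55 FREE] -> 35

Answer: 35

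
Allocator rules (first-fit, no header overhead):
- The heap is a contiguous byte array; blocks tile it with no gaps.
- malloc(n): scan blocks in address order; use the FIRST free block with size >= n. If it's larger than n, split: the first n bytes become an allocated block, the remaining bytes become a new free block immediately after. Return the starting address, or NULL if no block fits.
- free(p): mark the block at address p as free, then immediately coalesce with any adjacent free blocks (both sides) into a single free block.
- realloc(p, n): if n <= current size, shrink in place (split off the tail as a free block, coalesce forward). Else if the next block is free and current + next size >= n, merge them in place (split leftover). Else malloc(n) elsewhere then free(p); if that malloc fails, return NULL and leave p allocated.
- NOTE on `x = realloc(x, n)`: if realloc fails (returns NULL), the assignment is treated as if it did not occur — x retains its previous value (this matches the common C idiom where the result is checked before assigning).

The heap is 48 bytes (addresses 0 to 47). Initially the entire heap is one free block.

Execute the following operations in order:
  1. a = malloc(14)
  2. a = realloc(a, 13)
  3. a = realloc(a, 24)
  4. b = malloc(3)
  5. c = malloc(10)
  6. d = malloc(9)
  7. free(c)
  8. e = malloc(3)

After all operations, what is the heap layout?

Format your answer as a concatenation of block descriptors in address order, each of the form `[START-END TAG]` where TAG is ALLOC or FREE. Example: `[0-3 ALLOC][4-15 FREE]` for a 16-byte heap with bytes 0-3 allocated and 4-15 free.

Answer: [0-23 ALLOC][24-26 ALLOC][27-29 ALLOC][30-36 FREE][37-45 ALLOC][46-47 FREE]

Derivation:
Op 1: a = malloc(14) -> a = 0; heap: [0-13 ALLOC][14-47 FREE]
Op 2: a = realloc(a, 13) -> a = 0; heap: [0-12 ALLOC][13-47 FREE]
Op 3: a = realloc(a, 24) -> a = 0; heap: [0-23 ALLOC][24-47 FREE]
Op 4: b = malloc(3) -> b = 24; heap: [0-23 ALLOC][24-26 ALLOC][27-47 FREE]
Op 5: c = malloc(10) -> c = 27; heap: [0-23 ALLOC][24-26 ALLOC][27-36 ALLOC][37-47 FREE]
Op 6: d = malloc(9) -> d = 37; heap: [0-23 ALLOC][24-26 ALLOC][27-36 ALLOC][37-45 ALLOC][46-47 FREE]
Op 7: free(c) -> (freed c); heap: [0-23 ALLOC][24-26 ALLOC][27-36 FREE][37-45 ALLOC][46-47 FREE]
Op 8: e = malloc(3) -> e = 27; heap: [0-23 ALLOC][24-26 ALLOC][27-29 ALLOC][30-36 FREE][37-45 ALLOC][46-47 FREE]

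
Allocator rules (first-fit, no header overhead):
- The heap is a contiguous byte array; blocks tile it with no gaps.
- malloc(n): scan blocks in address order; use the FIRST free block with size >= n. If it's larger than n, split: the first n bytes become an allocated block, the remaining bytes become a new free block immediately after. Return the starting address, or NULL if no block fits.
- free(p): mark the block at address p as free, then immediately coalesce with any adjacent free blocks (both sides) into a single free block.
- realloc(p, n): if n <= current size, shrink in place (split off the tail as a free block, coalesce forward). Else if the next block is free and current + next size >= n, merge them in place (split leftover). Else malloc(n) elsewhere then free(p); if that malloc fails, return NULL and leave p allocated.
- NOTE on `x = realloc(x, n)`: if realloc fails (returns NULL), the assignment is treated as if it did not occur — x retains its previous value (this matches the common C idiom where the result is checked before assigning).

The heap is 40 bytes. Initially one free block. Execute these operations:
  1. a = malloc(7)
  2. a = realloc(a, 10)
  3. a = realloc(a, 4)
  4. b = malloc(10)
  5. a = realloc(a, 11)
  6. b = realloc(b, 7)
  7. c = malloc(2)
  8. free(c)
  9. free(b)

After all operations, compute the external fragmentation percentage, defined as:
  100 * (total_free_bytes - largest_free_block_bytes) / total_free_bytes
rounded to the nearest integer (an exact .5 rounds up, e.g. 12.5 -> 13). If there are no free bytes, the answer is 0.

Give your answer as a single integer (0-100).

Answer: 48

Derivation:
Op 1: a = malloc(7) -> a = 0; heap: [0-6 ALLOC][7-39 FREE]
Op 2: a = realloc(a, 10) -> a = 0; heap: [0-9 ALLOC][10-39 FREE]
Op 3: a = realloc(a, 4) -> a = 0; heap: [0-3 ALLOC][4-39 FREE]
Op 4: b = malloc(10) -> b = 4; heap: [0-3 ALLOC][4-13 ALLOC][14-39 FREE]
Op 5: a = realloc(a, 11) -> a = 14; heap: [0-3 FREE][4-13 ALLOC][14-24 ALLOC][25-39 FREE]
Op 6: b = realloc(b, 7) -> b = 4; heap: [0-3 FREE][4-10 ALLOC][11-13 FREE][14-24 ALLOC][25-39 FREE]
Op 7: c = malloc(2) -> c = 0; heap: [0-1 ALLOC][2-3 FREE][4-10 ALLOC][11-13 FREE][14-24 ALLOC][25-39 FREE]
Op 8: free(c) -> (freed c); heap: [0-3 FREE][4-10 ALLOC][11-13 FREE][14-24 ALLOC][25-39 FREE]
Op 9: free(b) -> (freed b); heap: [0-13 FREE][14-24 ALLOC][25-39 FREE]
Free blocks: [14 15] total_free=29 largest=15 -> 100*(29-15)/29 = 1400/29 ≈ 48.276 -> rounds to 48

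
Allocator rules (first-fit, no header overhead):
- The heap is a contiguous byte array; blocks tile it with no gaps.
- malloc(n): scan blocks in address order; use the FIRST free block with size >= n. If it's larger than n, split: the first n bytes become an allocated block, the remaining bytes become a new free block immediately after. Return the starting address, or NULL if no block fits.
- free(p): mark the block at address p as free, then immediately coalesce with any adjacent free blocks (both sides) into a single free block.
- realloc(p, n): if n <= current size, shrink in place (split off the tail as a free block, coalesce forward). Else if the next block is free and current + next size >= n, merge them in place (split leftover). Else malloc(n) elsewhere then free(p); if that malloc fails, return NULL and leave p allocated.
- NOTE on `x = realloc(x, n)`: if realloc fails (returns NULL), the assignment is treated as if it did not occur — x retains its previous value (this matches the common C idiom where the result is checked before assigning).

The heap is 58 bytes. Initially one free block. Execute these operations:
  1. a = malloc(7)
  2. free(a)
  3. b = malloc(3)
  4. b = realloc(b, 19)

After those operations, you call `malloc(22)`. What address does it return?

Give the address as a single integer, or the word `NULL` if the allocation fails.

Answer: 19

Derivation:
Op 1: a = malloc(7) -> a = 0; heap: [0-6 ALLOC][7-57 FREE]
Op 2: free(a) -> (freed a); heap: [0-57 FREE]
Op 3: b = malloc(3) -> b = 0; heap: [0-2 ALLOC][3-57 FREE]
Op 4: b = realloc(b, 19) -> b = 0; heap: [0-18 ALLOC][19-57 FREE]
malloc(22): first-fit scan over [0-18 ALLOC][19-57 FREE] -> 19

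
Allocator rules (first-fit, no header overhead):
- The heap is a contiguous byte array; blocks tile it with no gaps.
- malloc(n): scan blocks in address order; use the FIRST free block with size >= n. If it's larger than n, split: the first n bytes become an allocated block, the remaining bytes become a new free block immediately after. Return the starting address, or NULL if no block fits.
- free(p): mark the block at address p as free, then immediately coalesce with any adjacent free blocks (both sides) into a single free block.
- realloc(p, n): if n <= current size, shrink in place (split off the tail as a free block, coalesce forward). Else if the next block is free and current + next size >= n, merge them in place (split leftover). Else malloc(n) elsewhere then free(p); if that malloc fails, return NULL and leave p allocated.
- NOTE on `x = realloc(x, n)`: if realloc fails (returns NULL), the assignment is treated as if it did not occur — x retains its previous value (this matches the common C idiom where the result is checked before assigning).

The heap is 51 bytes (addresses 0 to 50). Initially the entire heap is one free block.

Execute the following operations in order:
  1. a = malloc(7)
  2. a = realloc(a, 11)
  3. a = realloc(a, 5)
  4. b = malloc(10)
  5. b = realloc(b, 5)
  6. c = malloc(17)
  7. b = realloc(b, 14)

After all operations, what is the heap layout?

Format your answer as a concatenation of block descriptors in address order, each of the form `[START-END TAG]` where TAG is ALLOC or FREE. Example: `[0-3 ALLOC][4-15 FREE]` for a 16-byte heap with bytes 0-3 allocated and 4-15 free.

Answer: [0-4 ALLOC][5-9 FREE][10-26 ALLOC][27-40 ALLOC][41-50 FREE]

Derivation:
Op 1: a = malloc(7) -> a = 0; heap: [0-6 ALLOC][7-50 FREE]
Op 2: a = realloc(a, 11) -> a = 0; heap: [0-10 ALLOC][11-50 FREE]
Op 3: a = realloc(a, 5) -> a = 0; heap: [0-4 ALLOC][5-50 FREE]
Op 4: b = malloc(10) -> b = 5; heap: [0-4 ALLOC][5-14 ALLOC][15-50 FREE]
Op 5: b = realloc(b, 5) -> b = 5; heap: [0-4 ALLOC][5-9 ALLOC][10-50 FREE]
Op 6: c = malloc(17) -> c = 10; heap: [0-4 ALLOC][5-9 ALLOC][10-26 ALLOC][27-50 FREE]
Op 7: b = realloc(b, 14) -> b = 27; heap: [0-4 ALLOC][5-9 FREE][10-26 ALLOC][27-40 ALLOC][41-50 FREE]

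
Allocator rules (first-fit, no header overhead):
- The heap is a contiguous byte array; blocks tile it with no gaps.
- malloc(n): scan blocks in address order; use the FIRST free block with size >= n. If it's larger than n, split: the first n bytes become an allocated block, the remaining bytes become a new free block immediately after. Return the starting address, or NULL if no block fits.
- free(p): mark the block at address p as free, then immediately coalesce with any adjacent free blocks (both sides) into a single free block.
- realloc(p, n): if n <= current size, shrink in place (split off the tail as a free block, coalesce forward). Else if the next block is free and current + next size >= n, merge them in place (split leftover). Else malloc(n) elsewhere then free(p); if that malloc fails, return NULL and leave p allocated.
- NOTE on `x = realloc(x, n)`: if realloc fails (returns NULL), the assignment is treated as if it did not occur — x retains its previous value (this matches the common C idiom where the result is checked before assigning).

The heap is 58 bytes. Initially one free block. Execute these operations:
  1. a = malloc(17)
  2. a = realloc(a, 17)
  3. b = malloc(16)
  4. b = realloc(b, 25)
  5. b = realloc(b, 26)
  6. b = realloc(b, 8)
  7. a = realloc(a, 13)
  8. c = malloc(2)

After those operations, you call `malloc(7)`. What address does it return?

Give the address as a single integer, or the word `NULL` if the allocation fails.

Op 1: a = malloc(17) -> a = 0; heap: [0-16 ALLOC][17-57 FREE]
Op 2: a = realloc(a, 17) -> a = 0; heap: [0-16 ALLOC][17-57 FREE]
Op 3: b = malloc(16) -> b = 17; heap: [0-16 ALLOC][17-32 ALLOC][33-57 FREE]
Op 4: b = realloc(b, 25) -> b = 17; heap: [0-16 ALLOC][17-41 ALLOC][42-57 FREE]
Op 5: b = realloc(b, 26) -> b = 17; heap: [0-16 ALLOC][17-42 ALLOC][43-57 FREE]
Op 6: b = realloc(b, 8) -> b = 17; heap: [0-16 ALLOC][17-24 ALLOC][25-57 FREE]
Op 7: a = realloc(a, 13) -> a = 0; heap: [0-12 ALLOC][13-16 FREE][17-24 ALLOC][25-57 FREE]
Op 8: c = malloc(2) -> c = 13; heap: [0-12 ALLOC][13-14 ALLOC][15-16 FREE][17-24 ALLOC][25-57 FREE]
malloc(7): first-fit scan over [0-12 ALLOC][13-14 ALLOC][15-16 FREE][17-24 ALLOC][25-57 FREE] -> 25

Answer: 25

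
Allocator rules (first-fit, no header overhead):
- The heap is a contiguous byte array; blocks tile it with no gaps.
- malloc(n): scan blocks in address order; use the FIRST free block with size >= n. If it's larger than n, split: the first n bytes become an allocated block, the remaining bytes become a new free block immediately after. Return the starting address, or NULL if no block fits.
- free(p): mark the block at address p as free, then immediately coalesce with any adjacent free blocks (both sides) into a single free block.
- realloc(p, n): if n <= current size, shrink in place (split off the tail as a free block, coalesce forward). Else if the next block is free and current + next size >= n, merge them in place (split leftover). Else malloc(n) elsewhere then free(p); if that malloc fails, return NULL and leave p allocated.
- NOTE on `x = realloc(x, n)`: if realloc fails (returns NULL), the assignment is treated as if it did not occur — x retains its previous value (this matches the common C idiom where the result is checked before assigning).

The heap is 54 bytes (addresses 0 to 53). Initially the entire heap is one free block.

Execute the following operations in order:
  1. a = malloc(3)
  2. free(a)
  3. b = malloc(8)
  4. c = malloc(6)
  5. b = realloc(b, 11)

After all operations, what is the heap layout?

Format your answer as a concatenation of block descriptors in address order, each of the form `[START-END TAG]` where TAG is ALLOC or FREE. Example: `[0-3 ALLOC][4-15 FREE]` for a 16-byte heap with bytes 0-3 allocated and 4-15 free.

Op 1: a = malloc(3) -> a = 0; heap: [0-2 ALLOC][3-53 FREE]
Op 2: free(a) -> (freed a); heap: [0-53 FREE]
Op 3: b = malloc(8) -> b = 0; heap: [0-7 ALLOC][8-53 FREE]
Op 4: c = malloc(6) -> c = 8; heap: [0-7 ALLOC][8-13 ALLOC][14-53 FREE]
Op 5: b = realloc(b, 11) -> b = 14; heap: [0-7 FREE][8-13 ALLOC][14-24 ALLOC][25-53 FREE]

Answer: [0-7 FREE][8-13 ALLOC][14-24 ALLOC][25-53 FREE]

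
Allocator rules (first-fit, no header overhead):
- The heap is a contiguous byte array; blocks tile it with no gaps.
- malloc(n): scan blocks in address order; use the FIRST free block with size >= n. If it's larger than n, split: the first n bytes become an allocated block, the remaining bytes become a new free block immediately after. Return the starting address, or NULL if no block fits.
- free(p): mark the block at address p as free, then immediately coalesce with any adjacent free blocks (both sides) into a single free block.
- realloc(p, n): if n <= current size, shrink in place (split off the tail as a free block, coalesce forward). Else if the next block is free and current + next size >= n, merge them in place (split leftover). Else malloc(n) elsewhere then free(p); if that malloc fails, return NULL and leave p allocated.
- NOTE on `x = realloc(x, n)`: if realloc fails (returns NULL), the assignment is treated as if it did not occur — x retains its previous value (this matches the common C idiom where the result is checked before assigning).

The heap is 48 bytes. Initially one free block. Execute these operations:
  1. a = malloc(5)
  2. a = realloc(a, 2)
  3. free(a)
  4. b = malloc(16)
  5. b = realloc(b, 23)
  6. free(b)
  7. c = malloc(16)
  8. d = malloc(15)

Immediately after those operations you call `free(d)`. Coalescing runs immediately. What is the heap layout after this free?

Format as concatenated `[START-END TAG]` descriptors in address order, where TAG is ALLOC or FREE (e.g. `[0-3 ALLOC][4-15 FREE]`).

Answer: [0-15 ALLOC][16-47 FREE]

Derivation:
Op 1: a = malloc(5) -> a = 0; heap: [0-4 ALLOC][5-47 FREE]
Op 2: a = realloc(a, 2) -> a = 0; heap: [0-1 ALLOC][2-47 FREE]
Op 3: free(a) -> (freed a); heap: [0-47 FREE]
Op 4: b = malloc(16) -> b = 0; heap: [0-15 ALLOC][16-47 FREE]
Op 5: b = realloc(b, 23) -> b = 0; heap: [0-22 ALLOC][23-47 FREE]
Op 6: free(b) -> (freed b); heap: [0-47 FREE]
Op 7: c = malloc(16) -> c = 0; heap: [0-15 ALLOC][16-47 FREE]
Op 8: d = malloc(15) -> d = 16; heap: [0-15 ALLOC][16-30 ALLOC][31-47 FREE]
free(d): d = 16 -> block [16-30 ALLOC]; mark free, coalesce with adjacent free neighbors -> [0-15 ALLOC][16-47 FREE]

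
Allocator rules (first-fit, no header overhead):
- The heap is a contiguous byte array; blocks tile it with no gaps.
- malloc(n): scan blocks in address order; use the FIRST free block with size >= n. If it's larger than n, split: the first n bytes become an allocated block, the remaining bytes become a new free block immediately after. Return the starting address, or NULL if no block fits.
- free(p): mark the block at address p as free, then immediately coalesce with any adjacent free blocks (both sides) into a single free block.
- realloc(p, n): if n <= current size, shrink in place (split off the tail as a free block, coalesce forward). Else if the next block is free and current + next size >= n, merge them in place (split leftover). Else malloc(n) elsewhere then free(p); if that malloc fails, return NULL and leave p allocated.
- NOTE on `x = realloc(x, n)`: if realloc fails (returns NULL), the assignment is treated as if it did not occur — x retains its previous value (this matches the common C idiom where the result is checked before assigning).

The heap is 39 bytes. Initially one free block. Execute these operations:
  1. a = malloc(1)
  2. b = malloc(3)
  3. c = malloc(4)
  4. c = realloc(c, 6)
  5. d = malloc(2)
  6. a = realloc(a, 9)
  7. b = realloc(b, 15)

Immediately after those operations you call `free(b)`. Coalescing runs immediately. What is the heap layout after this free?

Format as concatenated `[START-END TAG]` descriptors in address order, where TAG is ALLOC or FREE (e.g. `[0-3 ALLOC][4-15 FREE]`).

Answer: [0-3 FREE][4-9 ALLOC][10-11 ALLOC][12-20 ALLOC][21-38 FREE]

Derivation:
Op 1: a = malloc(1) -> a = 0; heap: [0-0 ALLOC][1-38 FREE]
Op 2: b = malloc(3) -> b = 1; heap: [0-0 ALLOC][1-3 ALLOC][4-38 FREE]
Op 3: c = malloc(4) -> c = 4; heap: [0-0 ALLOC][1-3 ALLOC][4-7 ALLOC][8-38 FREE]
Op 4: c = realloc(c, 6) -> c = 4; heap: [0-0 ALLOC][1-3 ALLOC][4-9 ALLOC][10-38 FREE]
Op 5: d = malloc(2) -> d = 10; heap: [0-0 ALLOC][1-3 ALLOC][4-9 ALLOC][10-11 ALLOC][12-38 FREE]
Op 6: a = realloc(a, 9) -> a = 12; heap: [0-0 FREE][1-3 ALLOC][4-9 ALLOC][10-11 ALLOC][12-20 ALLOC][21-38 FREE]
Op 7: b = realloc(b, 15) -> b = 21; heap: [0-3 FREE][4-9 ALLOC][10-11 ALLOC][12-20 ALLOC][21-35 ALLOC][36-38 FREE]
free(b): b = 21 -> block [21-35 ALLOC]; mark free, coalesce with adjacent free neighbors -> [0-3 FREE][4-9 ALLOC][10-11 ALLOC][12-20 ALLOC][21-38 FREE]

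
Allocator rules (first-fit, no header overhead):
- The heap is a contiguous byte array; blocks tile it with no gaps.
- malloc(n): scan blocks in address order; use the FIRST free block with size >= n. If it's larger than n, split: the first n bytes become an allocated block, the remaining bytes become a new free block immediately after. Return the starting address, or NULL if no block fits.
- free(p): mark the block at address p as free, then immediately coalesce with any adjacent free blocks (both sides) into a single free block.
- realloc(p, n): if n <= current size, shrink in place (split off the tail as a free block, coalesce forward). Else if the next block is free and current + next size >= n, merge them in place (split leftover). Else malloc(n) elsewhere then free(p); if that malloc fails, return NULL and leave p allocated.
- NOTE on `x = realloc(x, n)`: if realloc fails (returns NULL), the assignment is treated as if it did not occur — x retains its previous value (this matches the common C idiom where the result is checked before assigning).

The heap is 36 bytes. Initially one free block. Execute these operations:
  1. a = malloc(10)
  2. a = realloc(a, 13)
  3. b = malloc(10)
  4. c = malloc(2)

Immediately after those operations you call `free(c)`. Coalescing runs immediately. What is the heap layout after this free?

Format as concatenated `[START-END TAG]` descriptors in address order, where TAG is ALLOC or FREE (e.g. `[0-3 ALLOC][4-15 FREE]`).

Op 1: a = malloc(10) -> a = 0; heap: [0-9 ALLOC][10-35 FREE]
Op 2: a = realloc(a, 13) -> a = 0; heap: [0-12 ALLOC][13-35 FREE]
Op 3: b = malloc(10) -> b = 13; heap: [0-12 ALLOC][13-22 ALLOC][23-35 FREE]
Op 4: c = malloc(2) -> c = 23; heap: [0-12 ALLOC][13-22 ALLOC][23-24 ALLOC][25-35 FREE]
free(c): c = 23 -> block [23-24 ALLOC]; mark free, coalesce with adjacent free neighbors -> [0-12 ALLOC][13-22 ALLOC][23-35 FREE]

Answer: [0-12 ALLOC][13-22 ALLOC][23-35 FREE]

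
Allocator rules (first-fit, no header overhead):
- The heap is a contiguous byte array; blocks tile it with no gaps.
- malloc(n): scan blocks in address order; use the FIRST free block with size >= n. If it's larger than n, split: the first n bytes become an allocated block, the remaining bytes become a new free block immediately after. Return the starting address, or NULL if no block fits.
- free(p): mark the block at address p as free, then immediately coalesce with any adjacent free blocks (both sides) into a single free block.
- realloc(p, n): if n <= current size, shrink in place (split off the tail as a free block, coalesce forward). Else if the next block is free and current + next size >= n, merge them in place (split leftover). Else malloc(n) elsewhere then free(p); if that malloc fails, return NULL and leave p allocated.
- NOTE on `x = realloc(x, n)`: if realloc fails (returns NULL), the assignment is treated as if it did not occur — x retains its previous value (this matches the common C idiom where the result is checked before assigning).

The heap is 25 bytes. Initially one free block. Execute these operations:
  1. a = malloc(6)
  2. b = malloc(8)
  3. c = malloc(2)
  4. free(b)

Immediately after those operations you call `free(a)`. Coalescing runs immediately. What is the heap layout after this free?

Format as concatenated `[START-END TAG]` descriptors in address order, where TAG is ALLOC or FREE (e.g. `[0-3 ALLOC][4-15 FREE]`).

Op 1: a = malloc(6) -> a = 0; heap: [0-5 ALLOC][6-24 FREE]
Op 2: b = malloc(8) -> b = 6; heap: [0-5 ALLOC][6-13 ALLOC][14-24 FREE]
Op 3: c = malloc(2) -> c = 14; heap: [0-5 ALLOC][6-13 ALLOC][14-15 ALLOC][16-24 FREE]
Op 4: free(b) -> (freed b); heap: [0-5 ALLOC][6-13 FREE][14-15 ALLOC][16-24 FREE]
free(a): a = 0 -> block [0-5 ALLOC]; mark free, coalesce with adjacent free neighbors -> [0-13 FREE][14-15 ALLOC][16-24 FREE]

Answer: [0-13 FREE][14-15 ALLOC][16-24 FREE]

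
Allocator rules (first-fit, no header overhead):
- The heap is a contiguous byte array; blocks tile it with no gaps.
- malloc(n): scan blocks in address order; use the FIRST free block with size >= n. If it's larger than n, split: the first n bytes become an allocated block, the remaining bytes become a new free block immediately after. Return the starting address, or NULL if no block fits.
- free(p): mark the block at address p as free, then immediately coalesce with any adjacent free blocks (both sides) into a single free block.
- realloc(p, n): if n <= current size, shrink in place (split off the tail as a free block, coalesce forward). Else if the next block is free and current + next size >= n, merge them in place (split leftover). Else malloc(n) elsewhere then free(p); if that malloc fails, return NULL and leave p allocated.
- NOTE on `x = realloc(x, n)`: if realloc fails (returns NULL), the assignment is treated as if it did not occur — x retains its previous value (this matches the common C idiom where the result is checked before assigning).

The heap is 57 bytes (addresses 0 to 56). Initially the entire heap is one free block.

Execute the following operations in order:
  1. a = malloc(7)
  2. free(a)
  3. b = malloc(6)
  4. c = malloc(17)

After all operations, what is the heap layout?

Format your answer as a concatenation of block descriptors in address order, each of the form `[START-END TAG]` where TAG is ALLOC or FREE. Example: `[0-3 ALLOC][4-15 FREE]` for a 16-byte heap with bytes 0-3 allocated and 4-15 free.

Answer: [0-5 ALLOC][6-22 ALLOC][23-56 FREE]

Derivation:
Op 1: a = malloc(7) -> a = 0; heap: [0-6 ALLOC][7-56 FREE]
Op 2: free(a) -> (freed a); heap: [0-56 FREE]
Op 3: b = malloc(6) -> b = 0; heap: [0-5 ALLOC][6-56 FREE]
Op 4: c = malloc(17) -> c = 6; heap: [0-5 ALLOC][6-22 ALLOC][23-56 FREE]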